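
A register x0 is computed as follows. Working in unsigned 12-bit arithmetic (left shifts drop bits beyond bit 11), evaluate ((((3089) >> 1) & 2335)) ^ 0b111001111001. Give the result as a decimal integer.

3089 = 110000010001
→ >> 1 → 011000001000 = 1544
2335 = 100100011111
→ & → 000000001000 = 8
0b111001111001 = 111001111001
→ ^ → 111001110001 = 3697

3697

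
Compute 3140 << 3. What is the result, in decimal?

3140 = 000110001000100
shift left by 3 → 110001000100000 = 25120
(equivalently, 3140 × 2^3 = 3140 × 8)

25120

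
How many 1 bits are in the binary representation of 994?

994 = 1111100010
Count the 1s: 1 + 1 + 1 + 1 + 1 + 1 = 6

6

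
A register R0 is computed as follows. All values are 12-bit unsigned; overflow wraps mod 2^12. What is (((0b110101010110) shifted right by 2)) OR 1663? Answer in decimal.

0b110101010110 = 110101010110
→ shifted right by 2 → 001101010101 = 853
1663 = 011001111111
→ OR → 011101111111 = 1919

1919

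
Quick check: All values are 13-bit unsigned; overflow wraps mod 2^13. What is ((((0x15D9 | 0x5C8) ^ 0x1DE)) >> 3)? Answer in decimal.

640

0x15D9 = 1010111011001
0x5C8 = 0010111001000
→ | → 1010111011001 = 5593
0x1DE = 0000111011110
→ ^ → 1010000000111 = 5127
→ >> 3 → 0001010000000 = 640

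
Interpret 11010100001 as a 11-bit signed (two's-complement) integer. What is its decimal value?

-351

pattern = 11010100001 (MSB is 1 ⇒ negative)
Invert: 00101011110, add 1 → 00101011111 = 351, so the value is -351.
(Equivalently: 1697 - 2^11 = 1697 - 2048 = -351.)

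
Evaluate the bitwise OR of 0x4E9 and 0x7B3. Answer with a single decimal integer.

2043

0x4E9 = 10011101001
0x7B3 = 11110110011
 OR → 11111111011 = 2043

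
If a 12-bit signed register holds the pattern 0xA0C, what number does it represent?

pattern = 101000001100 (MSB is 1 ⇒ negative)
Invert: 010111110011, add 1 → 010111110100 = 1524, so the value is -1524.
(Equivalently: 2572 - 2^12 = 2572 - 4096 = -1524.)

-1524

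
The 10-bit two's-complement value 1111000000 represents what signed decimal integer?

-64

pattern = 1111000000 (MSB is 1 ⇒ negative)
Invert: 0000111111, add 1 → 0001000000 = 64, so the value is -64.
(Equivalently: 960 - 2^10 = 960 - 1024 = -64.)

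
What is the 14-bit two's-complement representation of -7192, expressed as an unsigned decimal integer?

7192 in 14 bits: 01110000011000
Invert: 10001111100111
Add 1:  10001111101000 = 9192
(Check: 2^14 - 7192 = 16384 - 7192 = 9192.)

9192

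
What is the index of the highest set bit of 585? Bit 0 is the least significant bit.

585 = 1001001001
The topmost 1 is at position 9 (since 2^9 = 512 ≤ 585 < 1024).

9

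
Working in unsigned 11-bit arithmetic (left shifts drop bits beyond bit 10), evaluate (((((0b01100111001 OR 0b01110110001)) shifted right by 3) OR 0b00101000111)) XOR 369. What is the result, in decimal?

0b01100111001 = 01100111001
0b01110110001 = 01110110001
→ OR → 01110111001 = 953
→ shifted right by 3 → 00001110111 = 119
0b00101000111 = 00101000111
→ OR → 00101110111 = 375
369 = 00101110001
→ XOR → 00000000110 = 6

6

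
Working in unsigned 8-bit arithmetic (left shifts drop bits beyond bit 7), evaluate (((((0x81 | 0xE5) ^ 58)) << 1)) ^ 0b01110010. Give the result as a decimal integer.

204

0x81 = 10000001
0xE5 = 11100101
→ | → 11100101 = 229
58 = 00111010
→ ^ → 11011111 = 223
→ << 1 (mod 2^8) → 10111110 = 190
0b01110010 = 01110010
→ ^ → 11001100 = 204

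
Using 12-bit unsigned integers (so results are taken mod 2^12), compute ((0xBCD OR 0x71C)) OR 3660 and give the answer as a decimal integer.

4061

0xBCD = 101111001101
0x71C = 011100011100
→ OR → 111111011101 = 4061
3660 = 111001001100
→ OR → 111111011101 = 4061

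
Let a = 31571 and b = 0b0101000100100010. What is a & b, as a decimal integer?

31571 = 111101101010011
b = 101000100100010
AND → 101000100000010 = 20738

20738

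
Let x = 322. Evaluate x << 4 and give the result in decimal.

5152

322 = 0000101000010
shift left by 4 → 1010000100000 = 5152
(equivalently, 322 × 2^4 = 322 × 16)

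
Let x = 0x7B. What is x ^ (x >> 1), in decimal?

x = 1111011 = 123
x>>1 = 0111101
XOR  = 1000110 = 70
(x ^ (x >> 1) gives the standard binary-reflected Gray code of x.)

70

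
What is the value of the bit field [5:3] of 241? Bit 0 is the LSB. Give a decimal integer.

6

v = 011110001
Shift right by 3: 011110
Mask low 3 bits: 110 = 6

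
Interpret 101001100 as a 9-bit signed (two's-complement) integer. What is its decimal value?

pattern = 101001100 (MSB is 1 ⇒ negative)
Invert: 010110011, add 1 → 010110100 = 180, so the value is -180.
(Equivalently: 332 - 2^9 = 332 - 512 = -180.)

-180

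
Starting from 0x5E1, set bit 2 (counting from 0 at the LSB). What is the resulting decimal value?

1509

x = 10111100001
bit 2 is currently 0; set it via x | (1 << 2) = x | 4
→ 10111100101 = 1509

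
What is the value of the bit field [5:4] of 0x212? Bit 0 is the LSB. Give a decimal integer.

v = 001000010010
Shift right by 4: 00100001
Mask low 2 bits: 01 = 1

1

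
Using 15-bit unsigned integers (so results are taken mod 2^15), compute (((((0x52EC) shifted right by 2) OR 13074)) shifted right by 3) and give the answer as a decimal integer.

0x52EC = 101001011101100
→ shifted right by 2 → 001010010111011 = 5307
13074 = 011001100010010
→ OR → 011011110111011 = 14267
→ shifted right by 3 → 000011011110111 = 1783

1783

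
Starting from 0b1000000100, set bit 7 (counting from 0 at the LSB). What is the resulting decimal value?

644

x = 1000000100
bit 7 is currently 0; set it via x | (1 << 7) = x | 128
→ 1010000100 = 644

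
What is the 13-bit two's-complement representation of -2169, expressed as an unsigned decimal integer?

6023

2169 in 13 bits: 0100001111001
Invert: 1011110000110
Add 1:  1011110000111 = 6023
(Check: 2^13 - 2169 = 8192 - 2169 = 6023.)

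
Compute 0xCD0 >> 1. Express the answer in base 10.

0xCD0 = 110011010000
shift right by 1 → 011001101000 = 1640
(equivalently, floor(3280 / 2))

1640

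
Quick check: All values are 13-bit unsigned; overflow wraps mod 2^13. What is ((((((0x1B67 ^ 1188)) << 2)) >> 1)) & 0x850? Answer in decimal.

0x1B67 = 1101101100111
1188 = 0010010100100
→ ^ → 1111111000011 = 8131
→ << 2 (mod 2^13) → 1111100001100 = 7948
→ >> 1 → 0111110000110 = 3974
0x850 = 0100001010000
→ & → 0100000000000 = 2048

2048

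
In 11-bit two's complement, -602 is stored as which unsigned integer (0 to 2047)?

602 in 11 bits: 01001011010
Invert: 10110100101
Add 1:  10110100110 = 1446
(Check: 2^11 - 602 = 2048 - 602 = 1446.)

1446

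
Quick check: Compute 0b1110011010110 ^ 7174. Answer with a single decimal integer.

208

a = 1110011010110
7174 = 1110000000110
XOR → 0000011010000 = 208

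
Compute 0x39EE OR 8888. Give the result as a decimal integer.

15358

0x39EE = 11100111101110
8888 = 10001010111000
 OR → 11101111111110 = 15358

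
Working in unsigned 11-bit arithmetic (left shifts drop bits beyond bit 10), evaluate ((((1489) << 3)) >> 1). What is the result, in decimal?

1489 = 10111010001
→ << 3 (mod 2^11) → 11010001000 = 1672
→ >> 1 → 01101000100 = 836

836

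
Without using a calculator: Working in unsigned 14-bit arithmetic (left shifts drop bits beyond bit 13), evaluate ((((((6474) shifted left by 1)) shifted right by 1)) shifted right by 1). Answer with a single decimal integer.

3237

6474 = 01100101001010
→ shifted left by 1 (mod 2^14) → 11001010010100 = 12948
→ shifted right by 1 → 01100101001010 = 6474
→ shifted right by 1 → 00110010100101 = 3237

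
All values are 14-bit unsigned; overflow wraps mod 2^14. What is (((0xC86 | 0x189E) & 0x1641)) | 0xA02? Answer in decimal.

7682

0xC86 = 00110010000110
0x189E = 01100010011110
→ | → 01110010011110 = 7326
0x1641 = 01011001000001
→ & → 01010000000000 = 5120
0xA02 = 00101000000010
→ | → 01111000000010 = 7682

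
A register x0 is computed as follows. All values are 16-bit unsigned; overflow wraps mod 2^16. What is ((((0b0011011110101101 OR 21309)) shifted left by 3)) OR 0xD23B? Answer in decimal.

65531

0b0011011110101101 = 0011011110101101
21309 = 0101001100111101
→ OR → 0111011110111101 = 30653
→ shifted left by 3 (mod 2^16) → 1011110111101000 = 48616
0xD23B = 1101001000111011
→ OR → 1111111111111011 = 65531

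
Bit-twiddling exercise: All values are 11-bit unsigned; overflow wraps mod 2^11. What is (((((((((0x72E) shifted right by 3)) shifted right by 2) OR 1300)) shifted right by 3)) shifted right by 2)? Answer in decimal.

0x72E = 11100101110
→ shifted right by 3 → 00011100101 = 229
→ shifted right by 2 → 00000111001 = 57
1300 = 10100010100
→ OR → 10100111101 = 1341
→ shifted right by 3 → 00010100111 = 167
→ shifted right by 2 → 00000101001 = 41

41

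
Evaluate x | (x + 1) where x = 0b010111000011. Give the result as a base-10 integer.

x = 10111000011 = 1475
x + 1 = 10111000100
OR    = 10111000111 = 1479
(x | (x + 1) sets the lowest cleared bit.)

1479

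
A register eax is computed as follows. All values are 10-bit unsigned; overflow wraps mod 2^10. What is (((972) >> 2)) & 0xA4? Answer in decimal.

160

972 = 1111001100
→ >> 2 → 0011110011 = 243
0xA4 = 0010100100
→ & → 0010100000 = 160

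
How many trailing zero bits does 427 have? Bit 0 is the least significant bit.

0

427 = 110101011
Trailing zeros: 0, so the lowest set bit is bit 0 (value 1).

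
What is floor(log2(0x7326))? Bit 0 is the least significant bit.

0x7326 = 111001100100110
The topmost 1 is at position 14 (since 2^14 = 16384 ≤ 29478 < 32768).

14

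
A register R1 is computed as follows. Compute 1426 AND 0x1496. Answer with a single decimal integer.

1170

1426 = 0010110010010
0x1496 = 1010010010110
AND → 0010010010010 = 1170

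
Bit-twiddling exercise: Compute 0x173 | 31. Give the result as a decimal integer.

0x173 = 101110011
31 = 000011111
 OR → 101111111 = 383

383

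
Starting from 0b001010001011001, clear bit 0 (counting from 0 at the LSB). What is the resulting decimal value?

5208

x = 001010001011001
bit 0 is currently 1; clear it via x & ~(1 << 0) = x & ~1
→ 001010001011000 = 5208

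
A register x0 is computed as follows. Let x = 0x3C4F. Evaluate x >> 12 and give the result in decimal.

3

0x3C4F = 11110001001111
shift right by 12 → 00000000000011 = 3
(equivalently, floor(15439 / 4096))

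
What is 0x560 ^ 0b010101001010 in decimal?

42

0x560 = 10101100000
b = 10101001010
XOR → 00000101010 = 42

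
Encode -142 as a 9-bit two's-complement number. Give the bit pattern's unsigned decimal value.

142 in 9 bits: 010001110
Invert: 101110001
Add 1:  101110010 = 370
(Check: 2^9 - 142 = 512 - 142 = 370.)

370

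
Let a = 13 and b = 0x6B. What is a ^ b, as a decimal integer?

13 = 0001101
0x6B = 1101011
XOR → 1100110 = 102

102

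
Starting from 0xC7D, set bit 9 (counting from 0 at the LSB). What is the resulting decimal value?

x = 0000110001111101
bit 9 is currently 0; set it via x | (1 << 9) = x | 512
→ 0000111001111101 = 3709

3709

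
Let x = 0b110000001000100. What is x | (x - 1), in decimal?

x = 110000001000100 = 24644
x - 1 = 110000001000011
OR    = 110000001000111 = 24647
(x | (x - 1) sets all bits below the lowest set bit.)

24647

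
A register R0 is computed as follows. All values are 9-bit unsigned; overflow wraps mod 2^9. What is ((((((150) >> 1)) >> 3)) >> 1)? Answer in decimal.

4

150 = 010010110
→ >> 1 → 001001011 = 75
→ >> 3 → 000001001 = 9
→ >> 1 → 000000100 = 4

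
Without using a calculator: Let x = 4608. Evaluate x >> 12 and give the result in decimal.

1

4608 = 1001000000000
shift right by 12 → 0000000000001 = 1
(equivalently, floor(4608 / 4096))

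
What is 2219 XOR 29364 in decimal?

2219 = 000100010101011
29364 = 111001010110100
XOR → 111101000011111 = 31263

31263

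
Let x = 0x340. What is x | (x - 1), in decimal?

x = 1101000000 = 832
x - 1 = 1100111111
OR    = 1101111111 = 895
(x | (x - 1) sets all bits below the lowest set bit.)

895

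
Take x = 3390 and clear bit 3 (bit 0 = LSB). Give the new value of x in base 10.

x = 110100111110
bit 3 is currently 1; clear it via x & ~(1 << 3) = x & ~8
→ 110100110110 = 3382

3382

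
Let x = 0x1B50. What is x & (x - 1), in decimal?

6976

x = 1101101010000 = 6992
x - 1 = 1101101001111
AND   = 1101101000000 = 6976
(x & (x - 1) clears the lowest set bit of x.)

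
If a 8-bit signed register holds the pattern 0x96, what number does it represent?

pattern = 10010110 (MSB is 1 ⇒ negative)
Invert: 01101001, add 1 → 01101010 = 106, so the value is -106.
(Equivalently: 150 - 2^8 = 150 - 256 = -106.)

-106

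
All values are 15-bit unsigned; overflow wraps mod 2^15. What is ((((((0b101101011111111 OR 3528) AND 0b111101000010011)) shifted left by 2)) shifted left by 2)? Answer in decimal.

8496

0b101101011111111 = 101101011111111
3528 = 000110111001000
→ OR → 101111111111111 = 24575
0b111101000010011 = 111101000010011
→ AND → 101101000010011 = 23059
→ shifted left by 2 (mod 2^15) → 110100001001100 = 26700
→ shifted left by 2 (mod 2^15) → 010000100110000 = 8496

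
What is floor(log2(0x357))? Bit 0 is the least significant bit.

0x357 = 1101010111
The topmost 1 is at position 9 (since 2^9 = 512 ≤ 855 < 1024).

9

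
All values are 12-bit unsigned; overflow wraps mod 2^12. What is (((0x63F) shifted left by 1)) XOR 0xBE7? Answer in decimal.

1945

0x63F = 011000111111
→ shifted left by 1 (mod 2^12) → 110001111110 = 3198
0xBE7 = 101111100111
→ XOR → 011110011001 = 1945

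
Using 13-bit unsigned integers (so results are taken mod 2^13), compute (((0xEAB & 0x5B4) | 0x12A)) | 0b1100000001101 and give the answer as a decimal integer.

7599

0xEAB = 0111010101011
0x5B4 = 0010110110100
→ & → 0010010100000 = 1184
0x12A = 0000100101010
→ | → 0010110101010 = 1450
0b1100000001101 = 1100000001101
→ | → 1110110101111 = 7599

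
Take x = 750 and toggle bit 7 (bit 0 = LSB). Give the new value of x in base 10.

622

x = 1011101110
bit 7 is currently 1; toggle it via x ^ (1 << 7) = x ^ 128
→ 1001101110 = 622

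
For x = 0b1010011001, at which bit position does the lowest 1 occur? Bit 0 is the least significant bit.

0

0b1010011001 = 1010011001
Trailing zeros: 0, so the lowest set bit is bit 0 (value 1).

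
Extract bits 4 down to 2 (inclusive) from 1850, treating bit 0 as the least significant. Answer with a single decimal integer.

v = 011100111010
Shift right by 2: 0111001110
Mask low 3 bits: 110 = 6

6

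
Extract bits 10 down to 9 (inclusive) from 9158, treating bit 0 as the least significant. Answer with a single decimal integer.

1

v = 10001111000110
Shift right by 9: 10001
Mask low 2 bits: 01 = 1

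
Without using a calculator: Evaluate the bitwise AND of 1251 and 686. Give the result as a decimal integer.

162

1251 = 10011100011
686 = 01010101110
AND → 00010100010 = 162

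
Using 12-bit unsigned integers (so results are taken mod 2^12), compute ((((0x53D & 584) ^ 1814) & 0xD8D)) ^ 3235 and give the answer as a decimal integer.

2479

0x53D = 010100111101
584 = 001001001000
→ & → 000000001000 = 8
1814 = 011100010110
→ ^ → 011100011110 = 1822
0xD8D = 110110001101
→ & → 010100001100 = 1292
3235 = 110010100011
→ ^ → 100110101111 = 2479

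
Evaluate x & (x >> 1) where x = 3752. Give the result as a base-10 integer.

1536

x = 111010101000 = 3752
x>>1 = 011101010100
AND  = 011000000000 = 1536
(x & (x >> 1) has a 1 wherever x has two consecutive 1 bits.)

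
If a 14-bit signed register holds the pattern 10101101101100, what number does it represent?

-5268

pattern = 10101101101100 (MSB is 1 ⇒ negative)
Invert: 01010010010011, add 1 → 01010010010100 = 5268, so the value is -5268.
(Equivalently: 11116 - 2^14 = 11116 - 16384 = -5268.)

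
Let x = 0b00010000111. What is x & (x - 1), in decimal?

134

x = 10000111 = 135
x - 1 = 10000110
AND   = 10000110 = 134
(x & (x - 1) clears the lowest set bit of x.)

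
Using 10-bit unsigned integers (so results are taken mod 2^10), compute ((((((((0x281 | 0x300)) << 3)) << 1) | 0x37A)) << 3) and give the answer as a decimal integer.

976

0x281 = 1010000001
0x300 = 1100000000
→ | → 1110000001 = 897
→ << 3 (mod 2^10) → 0000001000 = 8
→ << 1 (mod 2^10) → 0000010000 = 16
0x37A = 1101111010
→ | → 1101111010 = 890
→ << 3 (mod 2^10) → 1111010000 = 976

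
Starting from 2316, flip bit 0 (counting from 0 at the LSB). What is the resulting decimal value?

2317

x = 100100001100
bit 0 is currently 0; toggle it via x ^ (1 << 0) = x ^ 1
→ 100100001101 = 2317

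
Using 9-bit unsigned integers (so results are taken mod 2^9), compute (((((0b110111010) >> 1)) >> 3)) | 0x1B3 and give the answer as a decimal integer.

0b110111010 = 110111010
→ >> 1 → 011011101 = 221
→ >> 3 → 000011011 = 27
0x1B3 = 110110011
→ | → 110111011 = 443

443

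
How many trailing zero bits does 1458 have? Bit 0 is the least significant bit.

1458 = 10110110010
Trailing zeros: 1, so the lowest set bit is bit 1 (value 2).

1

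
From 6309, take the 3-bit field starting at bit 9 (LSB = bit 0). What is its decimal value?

4

v = 1100010100101
Shift right by 9: 1100
Mask low 3 bits: 100 = 4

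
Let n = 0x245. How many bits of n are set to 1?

0x245 = 1001000101
Count the 1s: 1 + 1 + 1 + 1 = 4

4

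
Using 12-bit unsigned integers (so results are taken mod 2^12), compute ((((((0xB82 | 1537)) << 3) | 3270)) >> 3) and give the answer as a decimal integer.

0xB82 = 101110000010
1537 = 011000000001
→ | → 111110000011 = 3971
→ << 3 (mod 2^12) → 110000011000 = 3096
3270 = 110011000110
→ | → 110011011110 = 3294
→ >> 3 → 000110011011 = 411

411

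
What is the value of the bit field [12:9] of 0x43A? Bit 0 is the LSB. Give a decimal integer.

2

v = 000010000111010
Shift right by 9: 000010
Mask low 4 bits: 0010 = 2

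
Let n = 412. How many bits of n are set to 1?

5

412 = 110011100
Count the 1s: 1 + 1 + 1 + 1 + 1 = 5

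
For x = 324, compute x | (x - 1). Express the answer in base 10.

x = 101000100 = 324
x - 1 = 101000011
OR    = 101000111 = 327
(x | (x - 1) sets all bits below the lowest set bit.)

327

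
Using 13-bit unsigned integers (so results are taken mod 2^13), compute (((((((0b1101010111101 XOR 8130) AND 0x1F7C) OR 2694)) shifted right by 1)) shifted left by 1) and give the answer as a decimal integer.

0b1101010111101 = 1101010111101
8130 = 1111111000010
→ XOR → 0010101111111 = 1407
0x1F7C = 1111101111100
→ AND → 0010101111100 = 1404
2694 = 0101010000110
→ OR → 0111111111110 = 4094
→ shifted right by 1 → 0011111111111 = 2047
→ shifted left by 1 (mod 2^13) → 0111111111110 = 4094

4094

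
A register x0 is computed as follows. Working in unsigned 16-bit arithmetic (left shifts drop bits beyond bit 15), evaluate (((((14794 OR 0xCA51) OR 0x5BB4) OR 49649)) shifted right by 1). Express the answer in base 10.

14794 = 0011100111001010
0xCA51 = 1100101001010001
→ OR → 1111101111011011 = 64475
0x5BB4 = 0101101110110100
→ OR → 1111101111111111 = 64511
49649 = 1100000111110001
→ OR → 1111101111111111 = 64511
→ shifted right by 1 → 0111110111111111 = 32255

32255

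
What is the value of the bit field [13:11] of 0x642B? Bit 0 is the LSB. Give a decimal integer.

4

v = 110010000101011
Shift right by 11: 1100
Mask low 3 bits: 100 = 4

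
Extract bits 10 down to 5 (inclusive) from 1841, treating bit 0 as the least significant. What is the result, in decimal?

57

v = 11100110001
Shift right by 5: 111001
Mask low 6 bits: 111001 = 57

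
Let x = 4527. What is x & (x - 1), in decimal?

4526

x = 1000110101111 = 4527
x - 1 = 1000110101110
AND   = 1000110101110 = 4526
(x & (x - 1) clears the lowest set bit of x.)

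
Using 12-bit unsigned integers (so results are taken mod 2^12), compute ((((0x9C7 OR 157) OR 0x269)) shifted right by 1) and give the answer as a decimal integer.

0x9C7 = 100111000111
157 = 000010011101
→ OR → 100111011111 = 2527
0x269 = 001001101001
→ OR → 101111111111 = 3071
→ shifted right by 1 → 010111111111 = 1535

1535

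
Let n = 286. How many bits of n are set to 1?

286 = 100011110
Count the 1s: 1 + 1 + 1 + 1 + 1 = 5

5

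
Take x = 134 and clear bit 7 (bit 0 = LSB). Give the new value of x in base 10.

x = 10000110
bit 7 is currently 1; clear it via x & ~(1 << 7) = x & ~128
→ 00000110 = 6

6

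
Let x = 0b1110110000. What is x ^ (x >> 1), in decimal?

x = 1110110000 = 944
x>>1 = 0111011000
XOR  = 1001101000 = 616
(x ^ (x >> 1) gives the standard binary-reflected Gray code of x.)

616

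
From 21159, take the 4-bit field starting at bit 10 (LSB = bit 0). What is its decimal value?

v = 101001010100111
Shift right by 10: 10100
Mask low 4 bits: 0100 = 4

4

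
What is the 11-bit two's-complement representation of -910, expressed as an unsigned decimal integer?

910 in 11 bits: 01110001110
Invert: 10001110001
Add 1:  10001110010 = 1138
(Check: 2^11 - 910 = 2048 - 910 = 1138.)

1138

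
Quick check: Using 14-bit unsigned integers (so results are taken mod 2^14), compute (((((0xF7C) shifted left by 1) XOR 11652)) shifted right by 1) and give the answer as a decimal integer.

6590

0xF7C = 00111101111100
→ shifted left by 1 (mod 2^14) → 01111011111000 = 7928
11652 = 10110110000100
→ XOR → 11001101111100 = 13180
→ shifted right by 1 → 01100110111110 = 6590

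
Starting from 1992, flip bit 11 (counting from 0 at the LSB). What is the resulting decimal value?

x = 0011111001000
bit 11 is currently 0; toggle it via x ^ (1 << 11) = x ^ 2048
→ 0111111001000 = 4040

4040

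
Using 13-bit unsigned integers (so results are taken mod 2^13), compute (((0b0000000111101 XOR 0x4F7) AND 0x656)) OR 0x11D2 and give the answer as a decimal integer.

5586

0b0000000111101 = 0000000111101
0x4F7 = 0010011110111
→ XOR → 0010011001010 = 1226
0x656 = 0011001010110
→ AND → 0010001000010 = 1090
0x11D2 = 1000111010010
→ OR → 1010111010010 = 5586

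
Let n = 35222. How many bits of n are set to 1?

35222 = 1000100110010110
Count the 1s: 1 + 1 + 1 + 1 + 1 + 1 + 1 = 7

7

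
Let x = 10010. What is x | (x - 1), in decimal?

x = 10011100011010 = 10010
x - 1 = 10011100011001
OR    = 10011100011011 = 10011
(x | (x - 1) sets all bits below the lowest set bit.)

10011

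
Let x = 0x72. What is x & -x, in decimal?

2

x = 1110010 = 114
-x (two's complement) = …0001110
AND   = 0000010 = 2
(x & -x isolates the lowest set bit of x.)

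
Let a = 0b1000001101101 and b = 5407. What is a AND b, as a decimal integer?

4109

a = 1000001101101
5407 = 1010100011111
AND → 1000000001101 = 4109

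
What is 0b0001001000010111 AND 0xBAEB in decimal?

4611

a = 0001001000010111
0xBAEB = 1011101011101011
AND → 0001001000000011 = 4611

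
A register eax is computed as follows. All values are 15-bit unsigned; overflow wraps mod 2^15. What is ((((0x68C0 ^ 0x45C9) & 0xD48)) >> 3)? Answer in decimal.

0x68C0 = 110100011000000
0x45C9 = 100010111001001
→ ^ → 010110100001001 = 11529
0xD48 = 000110101001000
→ & → 000110100001000 = 3336
→ >> 3 → 000000110100001 = 417

417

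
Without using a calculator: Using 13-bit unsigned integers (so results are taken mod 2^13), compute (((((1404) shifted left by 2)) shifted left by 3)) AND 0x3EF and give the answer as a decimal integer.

1404 = 0010101111100
→ shifted left by 2 (mod 2^13) → 1010111110000 = 5616
→ shifted left by 3 (mod 2^13) → 0111110000000 = 3968
0x3EF = 0001111101111
→ AND → 0001110000000 = 896

896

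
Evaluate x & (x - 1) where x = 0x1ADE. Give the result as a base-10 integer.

6876

x = 1101011011110 = 6878
x - 1 = 1101011011101
AND   = 1101011011100 = 6876
(x & (x - 1) clears the lowest set bit of x.)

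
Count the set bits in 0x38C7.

8

0x38C7 = 11100011000111
Count the 1s: 1 + 1 + 1 + 1 + 1 + 1 + 1 + 1 = 8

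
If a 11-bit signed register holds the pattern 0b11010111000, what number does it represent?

pattern = 11010111000 (MSB is 1 ⇒ negative)
Invert: 00101000111, add 1 → 00101001000 = 328, so the value is -328.
(Equivalently: 1720 - 2^11 = 1720 - 2048 = -328.)

-328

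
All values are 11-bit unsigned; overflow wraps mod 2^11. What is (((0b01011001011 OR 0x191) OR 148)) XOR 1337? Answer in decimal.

1766

0b01011001011 = 01011001011
0x191 = 00110010001
→ OR → 01111011011 = 987
148 = 00010010100
→ OR → 01111011111 = 991
1337 = 10100111001
→ XOR → 11011100110 = 1766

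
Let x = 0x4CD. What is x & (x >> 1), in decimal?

68

x = 10011001101 = 1229
x>>1 = 01001100110
AND  = 00001000100 = 68
(x & (x >> 1) has a 1 wherever x has two consecutive 1 bits.)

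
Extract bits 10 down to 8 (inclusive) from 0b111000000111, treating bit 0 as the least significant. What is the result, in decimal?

6

v = 111000000111
Shift right by 8: 1110
Mask low 3 bits: 110 = 6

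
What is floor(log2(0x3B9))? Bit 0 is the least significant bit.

0x3B9 = 1110111001
The topmost 1 is at position 9 (since 2^9 = 512 ≤ 953 < 1024).

9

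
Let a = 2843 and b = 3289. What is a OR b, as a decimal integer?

2843 = 101100011011
3289 = 110011011001
 OR → 111111011011 = 4059

4059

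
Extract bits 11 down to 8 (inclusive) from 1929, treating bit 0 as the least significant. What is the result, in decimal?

7

v = 0011110001001
Shift right by 8: 00111
Mask low 4 bits: 0111 = 7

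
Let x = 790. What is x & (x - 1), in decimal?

788

x = 1100010110 = 790
x - 1 = 1100010101
AND   = 1100010100 = 788
(x & (x - 1) clears the lowest set bit of x.)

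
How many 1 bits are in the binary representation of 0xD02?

4

0xD02 = 110100000010
Count the 1s: 1 + 1 + 1 + 1 = 4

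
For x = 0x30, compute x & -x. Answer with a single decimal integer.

16

x = 110000 = 48
-x (two's complement) = …010000
AND   = 010000 = 16
(x & -x isolates the lowest set bit of x.)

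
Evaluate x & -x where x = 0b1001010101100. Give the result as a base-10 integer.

x = 1001010101100 = 4780
-x (two's complement) = …0110101010100
AND   = 0000000000100 = 4
(x & -x isolates the lowest set bit of x.)

4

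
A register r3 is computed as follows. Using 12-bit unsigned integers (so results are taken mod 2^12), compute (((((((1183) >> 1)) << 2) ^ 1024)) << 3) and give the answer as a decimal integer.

2528

1183 = 010010011111
→ >> 1 → 001001001111 = 591
→ << 2 (mod 2^12) → 100100111100 = 2364
1024 = 010000000000
→ ^ → 110100111100 = 3388
→ << 3 (mod 2^12) → 100111100000 = 2528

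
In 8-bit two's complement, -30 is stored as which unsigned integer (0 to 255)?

30 in 8 bits: 00011110
Invert: 11100001
Add 1:  11100010 = 226
(Check: 2^8 - 30 = 256 - 30 = 226.)

226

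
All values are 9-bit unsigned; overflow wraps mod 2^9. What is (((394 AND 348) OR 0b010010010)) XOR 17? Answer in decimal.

394 = 110001010
348 = 101011100
→ AND → 100001000 = 264
0b010010010 = 010010010
→ OR → 110011010 = 410
17 = 000010001
→ XOR → 110001011 = 395

395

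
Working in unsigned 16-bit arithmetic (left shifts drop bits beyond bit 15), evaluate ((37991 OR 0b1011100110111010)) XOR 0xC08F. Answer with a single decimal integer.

37991 = 1001010001100111
0b1011100110111010 = 1011100110111010
→ OR → 1011110111111111 = 48639
0xC08F = 1100000010001111
→ XOR → 0111110101110000 = 32112

32112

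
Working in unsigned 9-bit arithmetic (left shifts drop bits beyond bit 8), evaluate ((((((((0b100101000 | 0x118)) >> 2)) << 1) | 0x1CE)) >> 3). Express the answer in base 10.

59

0b100101000 = 100101000
0x118 = 100011000
→ | → 100111000 = 312
→ >> 2 → 001001110 = 78
→ << 1 (mod 2^9) → 010011100 = 156
0x1CE = 111001110
→ | → 111011110 = 478
→ >> 3 → 000111011 = 59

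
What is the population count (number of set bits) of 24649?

24649 = 110000001001001
Count the 1s: 1 + 1 + 1 + 1 + 1 = 5

5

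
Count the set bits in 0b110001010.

4

n = 110001010
Count the 1s: 1 + 1 + 1 + 1 = 4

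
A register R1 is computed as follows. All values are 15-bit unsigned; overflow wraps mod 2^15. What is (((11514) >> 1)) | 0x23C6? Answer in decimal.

11514 = 010110011111010
→ >> 1 → 001011001111101 = 5757
0x23C6 = 010001111000110
→ | → 011011111111111 = 14335

14335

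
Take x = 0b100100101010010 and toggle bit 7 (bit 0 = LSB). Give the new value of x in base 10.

x = 100100101010010
bit 7 is currently 0; toggle it via x ^ (1 << 7) = x ^ 128
→ 100100111010010 = 18898

18898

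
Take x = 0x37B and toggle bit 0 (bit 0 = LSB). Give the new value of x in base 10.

x = 1101111011
bit 0 is currently 1; toggle it via x ^ (1 << 0) = x ^ 1
→ 1101111010 = 890

890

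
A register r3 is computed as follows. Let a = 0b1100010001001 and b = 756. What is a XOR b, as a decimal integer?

6781

a = 1100010001001
756 = 0001011110100
XOR → 1101001111101 = 6781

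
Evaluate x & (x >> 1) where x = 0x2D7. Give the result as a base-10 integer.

67

x = 1011010111 = 727
x>>1 = 0101101011
AND  = 0001000011 = 67
(x & (x >> 1) has a 1 wherever x has two consecutive 1 bits.)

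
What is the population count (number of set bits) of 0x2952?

0x2952 = 10100101010010
Count the 1s: 1 + 1 + 1 + 1 + 1 + 1 = 6

6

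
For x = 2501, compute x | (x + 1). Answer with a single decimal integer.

x = 100111000101 = 2501
x + 1 = 100111000110
OR    = 100111000111 = 2503
(x | (x + 1) sets the lowest cleared bit.)

2503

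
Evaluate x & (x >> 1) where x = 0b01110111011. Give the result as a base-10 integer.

x = 1110111011 = 955
x>>1 = 0111011101
AND  = 0110011001 = 409
(x & (x >> 1) has a 1 wherever x has two consecutive 1 bits.)

409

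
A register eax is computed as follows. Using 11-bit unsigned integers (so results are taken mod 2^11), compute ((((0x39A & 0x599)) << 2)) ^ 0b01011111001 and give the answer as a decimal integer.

1177

0x39A = 01110011010
0x599 = 10110011001
→ & → 00110011000 = 408
→ << 2 (mod 2^11) → 11001100000 = 1632
0b01011111001 = 01011111001
→ ^ → 10010011001 = 1177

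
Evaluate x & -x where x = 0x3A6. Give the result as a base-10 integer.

2

x = 1110100110 = 934
-x (two's complement) = …0001011010
AND   = 0000000010 = 2
(x & -x isolates the lowest set bit of x.)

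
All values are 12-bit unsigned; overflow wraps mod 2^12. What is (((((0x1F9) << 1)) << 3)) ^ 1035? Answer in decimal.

2971

0x1F9 = 000111111001
→ << 1 (mod 2^12) → 001111110010 = 1010
→ << 3 (mod 2^12) → 111110010000 = 3984
1035 = 010000001011
→ ^ → 101110011011 = 2971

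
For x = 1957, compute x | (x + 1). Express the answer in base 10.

1959

x = 11110100101 = 1957
x + 1 = 11110100110
OR    = 11110100111 = 1959
(x | (x + 1) sets the lowest cleared bit.)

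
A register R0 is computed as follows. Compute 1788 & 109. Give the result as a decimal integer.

108

1788 = 11011111100
109 = 00001101101
AND → 00001101100 = 108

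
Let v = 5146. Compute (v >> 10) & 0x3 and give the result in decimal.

1

v = 01010000011010
Shift right by 10: 0101
Mask low 2 bits: 01 = 1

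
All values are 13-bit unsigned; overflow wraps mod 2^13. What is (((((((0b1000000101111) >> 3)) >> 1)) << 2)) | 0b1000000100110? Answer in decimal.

0b1000000101111 = 1000000101111
→ >> 3 → 0001000000101 = 517
→ >> 1 → 0000100000010 = 258
→ << 2 (mod 2^13) → 0010000001000 = 1032
0b1000000100110 = 1000000100110
→ | → 1010000101110 = 5166

5166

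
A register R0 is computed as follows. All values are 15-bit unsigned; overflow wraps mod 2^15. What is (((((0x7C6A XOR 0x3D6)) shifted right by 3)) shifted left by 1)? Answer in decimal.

0x7C6A = 111110001101010
0x3D6 = 000001111010110
→ XOR → 111111110111100 = 32700
→ shifted right by 3 → 000111111110111 = 4087
→ shifted left by 1 (mod 2^15) → 001111111101110 = 8174

8174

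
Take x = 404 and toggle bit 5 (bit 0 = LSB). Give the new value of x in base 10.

436

x = 00110010100
bit 5 is currently 0; toggle it via x ^ (1 << 5) = x ^ 32
→ 00110110100 = 436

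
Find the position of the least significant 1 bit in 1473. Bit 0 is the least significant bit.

1473 = 10111000001
Trailing zeros: 0, so the lowest set bit is bit 0 (value 1).

0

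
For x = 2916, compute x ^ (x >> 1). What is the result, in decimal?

x = 101101100100 = 2916
x>>1 = 010110110010
XOR  = 111011010110 = 3798
(x ^ (x >> 1) gives the standard binary-reflected Gray code of x.)

3798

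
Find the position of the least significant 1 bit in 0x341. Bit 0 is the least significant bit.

0

0x341 = 1101000001
Trailing zeros: 0, so the lowest set bit is bit 0 (value 1).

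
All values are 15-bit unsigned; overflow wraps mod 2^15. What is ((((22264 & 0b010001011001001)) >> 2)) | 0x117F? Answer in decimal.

22264 = 101011011111000
0b010001011001001 = 010001011001001
→ & → 000001011001000 = 712
→ >> 2 → 000000010110010 = 178
0x117F = 001000101111111
→ | → 001000111111111 = 4607

4607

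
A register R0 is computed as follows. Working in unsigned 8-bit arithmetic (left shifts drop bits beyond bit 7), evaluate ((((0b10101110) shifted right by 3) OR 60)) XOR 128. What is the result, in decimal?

0b10101110 = 10101110
→ shifted right by 3 → 00010101 = 21
60 = 00111100
→ OR → 00111101 = 61
128 = 10000000
→ XOR → 10111101 = 189

189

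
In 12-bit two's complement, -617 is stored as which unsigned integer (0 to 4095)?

617 in 12 bits: 001001101001
Invert: 110110010110
Add 1:  110110010111 = 3479
(Check: 2^12 - 617 = 4096 - 617 = 3479.)

3479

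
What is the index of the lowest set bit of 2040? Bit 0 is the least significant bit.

3

2040 = 11111111000
Trailing zeros: 3, so the lowest set bit is bit 3 (value 8).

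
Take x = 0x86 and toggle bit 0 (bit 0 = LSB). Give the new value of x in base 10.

x = 000010000110
bit 0 is currently 0; toggle it via x ^ (1 << 0) = x ^ 1
→ 000010000111 = 135

135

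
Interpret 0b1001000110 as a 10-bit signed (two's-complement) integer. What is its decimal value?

-442

pattern = 1001000110 (MSB is 1 ⇒ negative)
Invert: 0110111001, add 1 → 0110111010 = 442, so the value is -442.
(Equivalently: 582 - 2^10 = 582 - 1024 = -442.)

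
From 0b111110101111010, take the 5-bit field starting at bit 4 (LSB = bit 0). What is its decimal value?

v = 111110101111010
Shift right by 4: 11111010111
Mask low 5 bits: 10111 = 23

23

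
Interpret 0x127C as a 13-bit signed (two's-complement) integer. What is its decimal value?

-3460

pattern = 1001001111100 (MSB is 1 ⇒ negative)
Invert: 0110110000011, add 1 → 0110110000100 = 3460, so the value is -3460.
(Equivalently: 4732 - 2^13 = 4732 - 8192 = -3460.)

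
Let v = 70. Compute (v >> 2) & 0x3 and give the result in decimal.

v = 0001000110
Shift right by 2: 00010001
Mask low 2 bits: 01 = 1

1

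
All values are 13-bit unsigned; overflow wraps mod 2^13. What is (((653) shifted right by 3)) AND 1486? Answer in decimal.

64

653 = 0001010001101
→ shifted right by 3 → 0000001010001 = 81
1486 = 0010111001110
→ AND → 0000001000000 = 64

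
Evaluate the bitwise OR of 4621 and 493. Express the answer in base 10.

4621 = 1001000001101
493 = 0000111101101
 OR → 1001111101101 = 5101

5101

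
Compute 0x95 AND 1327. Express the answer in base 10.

0x95 = 00010010101
1327 = 10100101111
AND → 00000000101 = 5

5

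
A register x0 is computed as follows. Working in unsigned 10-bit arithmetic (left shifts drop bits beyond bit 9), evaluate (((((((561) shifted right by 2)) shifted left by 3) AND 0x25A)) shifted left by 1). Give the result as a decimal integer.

561 = 1000110001
→ shifted right by 2 → 0010001100 = 140
→ shifted left by 3 (mod 2^10) → 0001100000 = 96
0x25A = 1001011010
→ AND → 0001000000 = 64
→ shifted left by 1 (mod 2^10) → 0010000000 = 128

128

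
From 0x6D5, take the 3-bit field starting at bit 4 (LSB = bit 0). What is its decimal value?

v = 011011010101
Shift right by 4: 01101101
Mask low 3 bits: 101 = 5

5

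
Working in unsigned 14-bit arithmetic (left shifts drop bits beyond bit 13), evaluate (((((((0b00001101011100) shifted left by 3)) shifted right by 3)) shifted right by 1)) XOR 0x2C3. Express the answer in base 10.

877

0b00001101011100 = 00001101011100
→ shifted left by 3 (mod 2^14) → 01101011100000 = 6880
→ shifted right by 3 → 00001101011100 = 860
→ shifted right by 1 → 00000110101110 = 430
0x2C3 = 00001011000011
→ XOR → 00001101101101 = 877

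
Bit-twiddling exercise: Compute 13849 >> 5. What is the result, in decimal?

13849 = 11011000011001
shift right by 5 → 00000110110000 = 432
(equivalently, floor(13849 / 32))

432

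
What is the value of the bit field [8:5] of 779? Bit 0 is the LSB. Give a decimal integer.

v = 1100001011
Shift right by 5: 11000
Mask low 4 bits: 1000 = 8

8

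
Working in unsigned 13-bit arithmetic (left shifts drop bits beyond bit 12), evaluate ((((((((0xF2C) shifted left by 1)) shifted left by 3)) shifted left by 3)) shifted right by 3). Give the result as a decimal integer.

704

0xF2C = 0111100101100
→ shifted left by 1 (mod 2^13) → 1111001011000 = 7768
→ shifted left by 3 (mod 2^13) → 1001011000000 = 4800
→ shifted left by 3 (mod 2^13) → 1011000000000 = 5632
→ shifted right by 3 → 0001011000000 = 704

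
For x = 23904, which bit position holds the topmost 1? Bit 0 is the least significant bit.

14

23904 = 101110101100000
The topmost 1 is at position 14 (since 2^14 = 16384 ≤ 23904 < 32768).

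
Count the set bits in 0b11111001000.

6

n = 11111001000
Count the 1s: 1 + 1 + 1 + 1 + 1 + 1 = 6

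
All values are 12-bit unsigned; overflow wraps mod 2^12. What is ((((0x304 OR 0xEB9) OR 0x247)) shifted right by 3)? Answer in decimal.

0x304 = 001100000100
0xEB9 = 111010111001
→ OR → 111110111101 = 4029
0x247 = 001001000111
→ OR → 111111111111 = 4095
→ shifted right by 3 → 000111111111 = 511

511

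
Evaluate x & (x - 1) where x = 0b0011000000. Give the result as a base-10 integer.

128

x = 11000000 = 192
x - 1 = 10111111
AND   = 10000000 = 128
(x & (x - 1) clears the lowest set bit of x.)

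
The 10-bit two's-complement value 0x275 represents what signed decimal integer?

pattern = 1001110101 (MSB is 1 ⇒ negative)
Invert: 0110001010, add 1 → 0110001011 = 395, so the value is -395.
(Equivalently: 629 - 2^10 = 629 - 1024 = -395.)

-395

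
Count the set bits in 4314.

4314 = 1000011011010
Count the 1s: 1 + 1 + 1 + 1 + 1 + 1 = 6

6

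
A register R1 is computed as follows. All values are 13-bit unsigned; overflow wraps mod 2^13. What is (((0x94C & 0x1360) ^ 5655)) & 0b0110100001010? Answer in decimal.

1282

0x94C = 0100101001100
0x1360 = 1001101100000
→ & → 0000101000000 = 320
5655 = 1011000010111
→ ^ → 1011101010111 = 5975
0b0110100001010 = 0110100001010
→ & → 0010100000010 = 1282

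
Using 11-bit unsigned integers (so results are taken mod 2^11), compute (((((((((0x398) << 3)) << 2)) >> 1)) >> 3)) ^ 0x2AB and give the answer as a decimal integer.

0x398 = 01110011000
→ << 3 (mod 2^11) → 10011000000 = 1216
→ << 2 (mod 2^11) → 01100000000 = 768
→ >> 1 → 00110000000 = 384
→ >> 3 → 00000110000 = 48
0x2AB = 01010101011
→ ^ → 01010011011 = 667

667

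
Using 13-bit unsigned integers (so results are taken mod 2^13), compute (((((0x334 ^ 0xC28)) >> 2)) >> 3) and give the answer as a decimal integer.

0x334 = 0001100110100
0xC28 = 0110000101000
→ ^ → 0111100011100 = 3868
→ >> 2 → 0001111000111 = 967
→ >> 3 → 0000001111000 = 120

120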